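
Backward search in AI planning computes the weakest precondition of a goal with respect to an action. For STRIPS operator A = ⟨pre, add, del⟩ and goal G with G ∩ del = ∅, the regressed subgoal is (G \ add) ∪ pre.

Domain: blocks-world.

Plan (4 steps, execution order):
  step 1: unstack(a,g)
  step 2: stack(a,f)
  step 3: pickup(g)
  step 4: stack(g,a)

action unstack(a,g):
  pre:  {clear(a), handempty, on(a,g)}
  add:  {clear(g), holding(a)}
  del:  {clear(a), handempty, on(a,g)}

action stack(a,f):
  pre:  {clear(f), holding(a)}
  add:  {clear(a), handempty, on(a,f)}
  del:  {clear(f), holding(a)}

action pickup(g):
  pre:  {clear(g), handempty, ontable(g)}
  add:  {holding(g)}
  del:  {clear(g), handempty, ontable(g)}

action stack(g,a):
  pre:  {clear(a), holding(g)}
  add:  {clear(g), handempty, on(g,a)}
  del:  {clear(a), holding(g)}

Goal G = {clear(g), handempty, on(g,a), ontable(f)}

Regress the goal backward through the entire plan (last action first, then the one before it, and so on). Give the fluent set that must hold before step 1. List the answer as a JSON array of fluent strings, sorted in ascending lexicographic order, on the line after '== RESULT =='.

Work backward from the goal:
  through step 4 (stack(g,a)): drop {clear(g), handempty, on(g,a)}, keep {ontable(f)}, require {clear(a), holding(g)}
    → {clear(a), holding(g), ontable(f)}
  through step 3 (pickup(g)): drop {holding(g)}, keep {clear(a), ontable(f)}, require {clear(g), handempty, ontable(g)}
    → {clear(a), clear(g), handempty, ontable(f), ontable(g)}
  through step 2 (stack(a,f)): drop {clear(a), handempty}, keep {clear(g), ontable(f), ontable(g)}, require {clear(f), holding(a)}
    → {clear(f), clear(g), holding(a), ontable(f), ontable(g)}
  through step 1 (unstack(a,g)): drop {clear(g), holding(a)}, keep {clear(f), ontable(f), ontable(g)}, require {clear(a), handempty, on(a,g)}
    → {clear(a), clear(f), handempty, on(a,g), ontable(f), ontable(g)}

== RESULT ==
["clear(a)", "clear(f)", "handempty", "on(a,g)", "ontable(f)", "ontable(g)"]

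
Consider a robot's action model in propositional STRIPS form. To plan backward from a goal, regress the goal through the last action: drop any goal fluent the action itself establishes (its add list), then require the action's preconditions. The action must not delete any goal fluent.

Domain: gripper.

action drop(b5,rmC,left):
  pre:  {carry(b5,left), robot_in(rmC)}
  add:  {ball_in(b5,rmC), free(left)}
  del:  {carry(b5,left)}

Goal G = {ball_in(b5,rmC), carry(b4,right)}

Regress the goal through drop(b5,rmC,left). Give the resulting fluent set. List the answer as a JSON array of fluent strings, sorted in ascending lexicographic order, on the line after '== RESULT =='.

Compute (G \ add) ∪ pre:
  G ∩ del = {}  (empty — regression defined)
  G \ add = {ball_in(b5,rmC), carry(b4,right)} \ {ball_in(b5,rmC), free(left)} = {carry(b4,right)}
  ∪ pre   = {carry(b4,right)} ∪ {carry(b5,left), robot_in(rmC)}
          = {carry(b4,right), carry(b5,left), robot_in(rmC)}

== RESULT ==
["carry(b4,right)", "carry(b5,left)", "robot_in(rmC)"]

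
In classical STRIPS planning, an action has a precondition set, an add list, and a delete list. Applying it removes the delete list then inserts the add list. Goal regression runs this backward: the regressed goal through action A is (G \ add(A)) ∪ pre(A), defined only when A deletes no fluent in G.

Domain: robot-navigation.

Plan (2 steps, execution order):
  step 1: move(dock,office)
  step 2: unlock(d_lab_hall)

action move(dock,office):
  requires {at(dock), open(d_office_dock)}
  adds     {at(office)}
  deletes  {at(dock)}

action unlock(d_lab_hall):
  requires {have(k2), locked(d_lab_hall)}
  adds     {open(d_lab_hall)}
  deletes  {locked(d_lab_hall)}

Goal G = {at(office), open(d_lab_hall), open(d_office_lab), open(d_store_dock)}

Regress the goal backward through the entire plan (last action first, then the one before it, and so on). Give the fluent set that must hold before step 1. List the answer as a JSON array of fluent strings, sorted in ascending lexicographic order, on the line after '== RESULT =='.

Regress step by step:
  through step 2 (unlock(d_lab_hall)): drop {open(d_lab_hall)}, keep {at(office), open(d_office_lab), open(d_store_dock)}, require {have(k2), locked(d_lab_hall)}
    → {at(office), have(k2), locked(d_lab_hall), open(d_office_lab), open(d_store_dock)}
  through step 1 (move(dock,office)): drop {at(office)}, keep {have(k2), locked(d_lab_hall), open(d_office_lab), open(d_store_dock)}, require {at(dock), open(d_office_dock)}
    → {at(dock), have(k2), locked(d_lab_hall), open(d_office_dock), open(d_office_lab), open(d_store_dock)}

== RESULT ==
["at(dock)", "have(k2)", "locked(d_lab_hall)", "open(d_office_dock)", "open(d_office_lab)", "open(d_store_dock)"]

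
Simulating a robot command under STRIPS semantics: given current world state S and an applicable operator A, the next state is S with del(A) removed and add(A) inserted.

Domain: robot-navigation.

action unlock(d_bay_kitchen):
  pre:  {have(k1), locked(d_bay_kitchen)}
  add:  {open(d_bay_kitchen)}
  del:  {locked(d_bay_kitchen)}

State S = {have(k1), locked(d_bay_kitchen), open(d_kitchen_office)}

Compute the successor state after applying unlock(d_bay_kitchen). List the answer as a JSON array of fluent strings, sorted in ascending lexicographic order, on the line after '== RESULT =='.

Progress:
  pre ⊆ S: {have(k1), locked(d_bay_kitchen)} ⊆ S  — applicable
  S \ del = {have(k1), open(d_kitchen_office)}
  ∪ add   = {have(k1), open(d_bay_kitchen), open(d_kitchen_office)}

== RESULT ==
["have(k1)", "open(d_bay_kitchen)", "open(d_kitchen_office)"]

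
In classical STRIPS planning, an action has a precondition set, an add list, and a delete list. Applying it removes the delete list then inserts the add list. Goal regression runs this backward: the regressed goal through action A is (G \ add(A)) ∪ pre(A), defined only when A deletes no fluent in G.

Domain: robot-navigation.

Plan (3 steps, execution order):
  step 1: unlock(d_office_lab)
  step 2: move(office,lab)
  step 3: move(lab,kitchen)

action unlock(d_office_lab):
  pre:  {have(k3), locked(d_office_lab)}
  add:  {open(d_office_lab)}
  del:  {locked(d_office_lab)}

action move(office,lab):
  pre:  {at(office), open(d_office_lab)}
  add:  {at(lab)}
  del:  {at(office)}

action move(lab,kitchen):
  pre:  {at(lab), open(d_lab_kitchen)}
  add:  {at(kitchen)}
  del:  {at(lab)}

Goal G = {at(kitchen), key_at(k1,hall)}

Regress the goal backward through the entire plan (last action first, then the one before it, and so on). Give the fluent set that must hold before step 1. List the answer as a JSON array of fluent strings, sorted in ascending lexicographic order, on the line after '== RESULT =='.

Work backward from the goal:
  through step 3 (move(lab,kitchen)): drop {at(kitchen)}, keep {key_at(k1,hall)}, require {at(lab), open(d_lab_kitchen)}
    → {at(lab), key_at(k1,hall), open(d_lab_kitchen)}
  through step 2 (move(office,lab)): drop {at(lab)}, keep {key_at(k1,hall), open(d_lab_kitchen)}, require {at(office), open(d_office_lab)}
    → {at(office), key_at(k1,hall), open(d_lab_kitchen), open(d_office_lab)}
  through step 1 (unlock(d_office_lab)): drop {open(d_office_lab)}, keep {at(office), key_at(k1,hall), open(d_lab_kitchen)}, require {have(k3), locked(d_office_lab)}
    → {at(office), have(k3), key_at(k1,hall), locked(d_office_lab), open(d_lab_kitchen)}

== RESULT ==
["at(office)", "have(k3)", "key_at(k1,hall)", "locked(d_office_lab)", "open(d_lab_kitchen)"]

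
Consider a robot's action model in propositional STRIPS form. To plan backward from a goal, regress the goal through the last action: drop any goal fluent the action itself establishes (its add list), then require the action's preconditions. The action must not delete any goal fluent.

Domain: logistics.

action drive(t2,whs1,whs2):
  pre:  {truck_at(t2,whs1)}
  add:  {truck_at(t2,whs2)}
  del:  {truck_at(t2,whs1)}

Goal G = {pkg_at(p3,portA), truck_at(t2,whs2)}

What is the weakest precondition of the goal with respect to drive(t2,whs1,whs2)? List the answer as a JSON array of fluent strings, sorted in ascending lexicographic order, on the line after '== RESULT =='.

Compute (G \ add) ∪ pre:
  G ∩ del = {}  (empty — regression defined)
  G \ add = {pkg_at(p3,portA), truck_at(t2,whs2)} \ {truck_at(t2,whs2)} = {pkg_at(p3,portA)}
  ∪ pre   = {pkg_at(p3,portA)} ∪ {truck_at(t2,whs1)}
          = {pkg_at(p3,portA), truck_at(t2,whs1)}

== RESULT ==
["pkg_at(p3,portA)", "truck_at(t2,whs1)"]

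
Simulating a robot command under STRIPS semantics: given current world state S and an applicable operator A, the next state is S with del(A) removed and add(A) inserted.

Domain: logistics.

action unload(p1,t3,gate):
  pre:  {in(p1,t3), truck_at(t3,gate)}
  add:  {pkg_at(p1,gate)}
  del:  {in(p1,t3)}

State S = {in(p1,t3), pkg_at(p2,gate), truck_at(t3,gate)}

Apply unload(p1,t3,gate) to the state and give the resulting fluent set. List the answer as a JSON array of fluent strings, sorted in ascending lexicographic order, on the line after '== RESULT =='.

Compute (S \ del) ∪ add:
  pre ⊆ S: {in(p1,t3), truck_at(t3,gate)} ⊆ S  — applicable
  S \ del = {pkg_at(p2,gate), truck_at(t3,gate)}
  ∪ add   = {pkg_at(p1,gate), pkg_at(p2,gate), truck_at(t3,gate)}

== RESULT ==
["pkg_at(p1,gate)", "pkg_at(p2,gate)", "truck_at(t3,gate)"]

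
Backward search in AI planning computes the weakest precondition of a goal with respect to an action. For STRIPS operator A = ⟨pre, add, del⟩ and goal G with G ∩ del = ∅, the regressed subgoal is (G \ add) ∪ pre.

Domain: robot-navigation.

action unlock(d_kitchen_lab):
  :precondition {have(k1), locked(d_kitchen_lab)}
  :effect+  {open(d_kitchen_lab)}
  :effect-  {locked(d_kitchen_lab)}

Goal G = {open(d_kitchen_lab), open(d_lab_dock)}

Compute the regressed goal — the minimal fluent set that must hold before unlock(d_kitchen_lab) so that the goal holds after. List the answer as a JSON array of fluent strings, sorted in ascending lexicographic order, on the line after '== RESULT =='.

Compute (G \ add) ∪ pre:
  G ∩ del = {}  (empty — regression defined)
  G \ add = {open(d_kitchen_lab), open(d_lab_dock)} \ {open(d_kitchen_lab)} = {open(d_lab_dock)}
  ∪ pre   = {open(d_lab_dock)} ∪ {have(k1), locked(d_kitchen_lab)}
          = {have(k1), locked(d_kitchen_lab), open(d_lab_dock)}

== RESULT ==
["have(k1)", "locked(d_kitchen_lab)", "open(d_lab_dock)"]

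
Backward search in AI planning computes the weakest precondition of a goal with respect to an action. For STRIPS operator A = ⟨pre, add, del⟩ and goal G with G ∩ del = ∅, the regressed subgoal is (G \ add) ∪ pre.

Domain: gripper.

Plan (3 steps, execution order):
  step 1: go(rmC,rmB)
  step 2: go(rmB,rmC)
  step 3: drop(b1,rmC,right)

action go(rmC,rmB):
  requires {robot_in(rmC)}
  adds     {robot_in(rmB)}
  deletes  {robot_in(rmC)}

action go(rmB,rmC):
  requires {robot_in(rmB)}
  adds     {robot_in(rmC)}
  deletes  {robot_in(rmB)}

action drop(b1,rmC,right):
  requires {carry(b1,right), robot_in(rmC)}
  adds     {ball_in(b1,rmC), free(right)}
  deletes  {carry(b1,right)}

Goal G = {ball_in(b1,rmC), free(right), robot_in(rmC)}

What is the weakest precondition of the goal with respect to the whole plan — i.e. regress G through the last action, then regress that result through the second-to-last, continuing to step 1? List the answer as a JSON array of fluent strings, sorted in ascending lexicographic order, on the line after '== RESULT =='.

Work backward from the goal:
  through step 3 (drop(b1,rmC,right)): drop {ball_in(b1,rmC), free(right)}, keep {robot_in(rmC)}, require {carry(b1,right), robot_in(rmC)}
    → {carry(b1,right), robot_in(rmC)}
  through step 2 (go(rmB,rmC)): drop {robot_in(rmC)}, keep {carry(b1,right)}, require {robot_in(rmB)}
    → {carry(b1,right), robot_in(rmB)}
  through step 1 (go(rmC,rmB)): drop {robot_in(rmB)}, keep {carry(b1,right)}, require {robot_in(rmC)}
    → {carry(b1,right), robot_in(rmC)}

== RESULT ==
["carry(b1,right)", "robot_in(rmC)"]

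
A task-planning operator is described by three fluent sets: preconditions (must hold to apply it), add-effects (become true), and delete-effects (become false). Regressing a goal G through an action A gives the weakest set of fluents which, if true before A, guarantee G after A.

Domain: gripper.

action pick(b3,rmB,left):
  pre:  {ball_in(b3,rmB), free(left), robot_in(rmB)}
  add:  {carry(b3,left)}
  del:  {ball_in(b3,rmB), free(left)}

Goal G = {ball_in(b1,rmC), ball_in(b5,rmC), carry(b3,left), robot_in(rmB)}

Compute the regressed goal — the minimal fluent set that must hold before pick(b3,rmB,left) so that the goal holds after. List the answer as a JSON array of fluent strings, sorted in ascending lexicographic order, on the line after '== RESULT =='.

Regress:
  G ∩ del = {}  (empty — regression defined)
  G \ add = {ball_in(b1,rmC), ball_in(b5,rmC), carry(b3,left), robot_in(rmB)} \ {carry(b3,left)} = {ball_in(b1,rmC), ball_in(b5,rmC), robot_in(rmB)}
  ∪ pre   = {ball_in(b1,rmC), ball_in(b5,rmC), robot_in(rmB)} ∪ {ball_in(b3,rmB), free(left), robot_in(rmB)}
          = {ball_in(b1,rmC), ball_in(b3,rmB), ball_in(b5,rmC), free(left), robot_in(rmB)}

== RESULT ==
["ball_in(b1,rmC)", "ball_in(b3,rmB)", "ball_in(b5,rmC)", "free(left)", "robot_in(rmB)"]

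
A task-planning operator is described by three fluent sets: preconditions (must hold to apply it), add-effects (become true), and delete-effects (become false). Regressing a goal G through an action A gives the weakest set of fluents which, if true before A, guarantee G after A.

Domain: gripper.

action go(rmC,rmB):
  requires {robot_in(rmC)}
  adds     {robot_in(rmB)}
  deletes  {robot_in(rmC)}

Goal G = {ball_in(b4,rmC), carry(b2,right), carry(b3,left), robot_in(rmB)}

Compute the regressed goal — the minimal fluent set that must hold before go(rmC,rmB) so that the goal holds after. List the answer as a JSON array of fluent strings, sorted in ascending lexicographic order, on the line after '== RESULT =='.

Compute (G \ add) ∪ pre:
  G ∩ del = {}  (empty — regression defined)
  G \ add = {ball_in(b4,rmC), carry(b2,right), carry(b3,left), robot_in(rmB)} \ {robot_in(rmB)} = {ball_in(b4,rmC), carry(b2,right), carry(b3,left)}
  ∪ pre   = {ball_in(b4,rmC), carry(b2,right), carry(b3,left)} ∪ {robot_in(rmC)}
          = {ball_in(b4,rmC), carry(b2,right), carry(b3,left), robot_in(rmC)}

== RESULT ==
["ball_in(b4,rmC)", "carry(b2,right)", "carry(b3,left)", "robot_in(rmC)"]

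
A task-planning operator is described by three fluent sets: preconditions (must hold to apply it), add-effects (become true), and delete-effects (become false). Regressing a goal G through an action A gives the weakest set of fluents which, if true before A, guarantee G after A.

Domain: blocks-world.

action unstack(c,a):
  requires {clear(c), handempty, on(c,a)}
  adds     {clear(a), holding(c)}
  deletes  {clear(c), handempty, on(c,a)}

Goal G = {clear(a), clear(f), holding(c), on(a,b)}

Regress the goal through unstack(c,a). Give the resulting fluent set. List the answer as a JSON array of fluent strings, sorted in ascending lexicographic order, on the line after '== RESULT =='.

Regress:
  G ∩ del = {}  (empty — regression defined)
  G \ add = {clear(a), clear(f), holding(c), on(a,b)} \ {clear(a), holding(c)} = {clear(f), on(a,b)}
  ∪ pre   = {clear(f), on(a,b)} ∪ {clear(c), handempty, on(c,a)}
          = {clear(c), clear(f), handempty, on(a,b), on(c,a)}

== RESULT ==
["clear(c)", "clear(f)", "handempty", "on(a,b)", "on(c,a)"]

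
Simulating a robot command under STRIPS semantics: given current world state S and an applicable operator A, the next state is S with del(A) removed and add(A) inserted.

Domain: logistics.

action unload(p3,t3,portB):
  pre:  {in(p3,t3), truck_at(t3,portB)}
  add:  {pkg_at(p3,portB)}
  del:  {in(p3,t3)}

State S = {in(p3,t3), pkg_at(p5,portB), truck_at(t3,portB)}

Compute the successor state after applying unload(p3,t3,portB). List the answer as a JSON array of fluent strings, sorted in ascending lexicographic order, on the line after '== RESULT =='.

Progress:
  pre ⊆ S: {in(p3,t3), truck_at(t3,portB)} ⊆ S  — applicable
  S \ del = {pkg_at(p5,portB), truck_at(t3,portB)}
  ∪ add   = {pkg_at(p3,portB), pkg_at(p5,portB), truck_at(t3,portB)}

== RESULT ==
["pkg_at(p3,portB)", "pkg_at(p5,portB)", "truck_at(t3,portB)"]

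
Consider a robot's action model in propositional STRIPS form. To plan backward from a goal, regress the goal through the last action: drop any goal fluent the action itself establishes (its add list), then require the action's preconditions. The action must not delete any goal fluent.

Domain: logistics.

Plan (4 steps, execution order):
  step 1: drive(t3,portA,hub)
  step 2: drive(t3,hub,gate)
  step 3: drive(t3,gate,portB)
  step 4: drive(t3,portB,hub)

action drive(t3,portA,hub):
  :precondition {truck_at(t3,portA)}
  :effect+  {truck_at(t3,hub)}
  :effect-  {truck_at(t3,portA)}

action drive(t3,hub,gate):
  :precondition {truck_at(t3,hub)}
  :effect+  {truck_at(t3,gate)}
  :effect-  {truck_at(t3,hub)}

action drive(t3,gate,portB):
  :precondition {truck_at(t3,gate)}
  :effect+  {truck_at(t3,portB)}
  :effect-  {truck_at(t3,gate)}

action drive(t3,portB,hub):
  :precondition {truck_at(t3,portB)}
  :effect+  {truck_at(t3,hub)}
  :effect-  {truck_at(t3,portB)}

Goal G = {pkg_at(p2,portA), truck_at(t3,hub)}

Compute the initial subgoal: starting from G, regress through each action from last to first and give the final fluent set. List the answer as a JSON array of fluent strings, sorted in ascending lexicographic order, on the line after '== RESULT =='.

Work backward from the goal:
  through step 4 (drive(t3,portB,hub)): drop {truck_at(t3,hub)}, keep {pkg_at(p2,portA)}, require {truck_at(t3,portB)}
    → {pkg_at(p2,portA), truck_at(t3,portB)}
  through step 3 (drive(t3,gate,portB)): drop {truck_at(t3,portB)}, keep {pkg_at(p2,portA)}, require {truck_at(t3,gate)}
    → {pkg_at(p2,portA), truck_at(t3,gate)}
  through step 2 (drive(t3,hub,gate)): drop {truck_at(t3,gate)}, keep {pkg_at(p2,portA)}, require {truck_at(t3,hub)}
    → {pkg_at(p2,portA), truck_at(t3,hub)}
  through step 1 (drive(t3,portA,hub)): drop {truck_at(t3,hub)}, keep {pkg_at(p2,portA)}, require {truck_at(t3,portA)}
    → {pkg_at(p2,portA), truck_at(t3,portA)}

== RESULT ==
["pkg_at(p2,portA)", "truck_at(t3,portA)"]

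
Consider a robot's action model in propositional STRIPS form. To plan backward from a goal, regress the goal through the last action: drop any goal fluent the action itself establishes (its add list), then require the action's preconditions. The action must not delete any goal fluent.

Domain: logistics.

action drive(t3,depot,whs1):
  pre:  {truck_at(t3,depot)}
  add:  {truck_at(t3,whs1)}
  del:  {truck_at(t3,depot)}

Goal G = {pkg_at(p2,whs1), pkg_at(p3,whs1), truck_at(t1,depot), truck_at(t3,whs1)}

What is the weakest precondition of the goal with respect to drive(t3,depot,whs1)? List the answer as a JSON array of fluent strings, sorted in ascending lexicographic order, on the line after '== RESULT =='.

Compute (G \ add) ∪ pre:
  G ∩ del = {}  (empty — regression defined)
  G \ add = {pkg_at(p2,whs1), pkg_at(p3,whs1), truck_at(t1,depot), truck_at(t3,whs1)} \ {truck_at(t3,whs1)} = {pkg_at(p2,whs1), pkg_at(p3,whs1), truck_at(t1,depot)}
  ∪ pre   = {pkg_at(p2,whs1), pkg_at(p3,whs1), truck_at(t1,depot)} ∪ {truck_at(t3,depot)}
          = {pkg_at(p2,whs1), pkg_at(p3,whs1), truck_at(t1,depot), truck_at(t3,depot)}

== RESULT ==
["pkg_at(p2,whs1)", "pkg_at(p3,whs1)", "truck_at(t1,depot)", "truck_at(t3,depot)"]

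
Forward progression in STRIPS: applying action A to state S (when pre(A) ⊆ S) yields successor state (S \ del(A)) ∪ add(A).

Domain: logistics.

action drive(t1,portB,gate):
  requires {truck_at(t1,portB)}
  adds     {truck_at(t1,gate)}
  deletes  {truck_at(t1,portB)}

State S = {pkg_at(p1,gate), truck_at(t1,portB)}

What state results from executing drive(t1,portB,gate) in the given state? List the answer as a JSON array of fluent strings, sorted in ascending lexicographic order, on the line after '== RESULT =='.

Progress:
  pre ⊆ S: {truck_at(t1,portB)} ⊆ S  — applicable
  S \ del = {pkg_at(p1,gate)}
  ∪ add   = {pkg_at(p1,gate), truck_at(t1,gate)}

== RESULT ==
["pkg_at(p1,gate)", "truck_at(t1,gate)"]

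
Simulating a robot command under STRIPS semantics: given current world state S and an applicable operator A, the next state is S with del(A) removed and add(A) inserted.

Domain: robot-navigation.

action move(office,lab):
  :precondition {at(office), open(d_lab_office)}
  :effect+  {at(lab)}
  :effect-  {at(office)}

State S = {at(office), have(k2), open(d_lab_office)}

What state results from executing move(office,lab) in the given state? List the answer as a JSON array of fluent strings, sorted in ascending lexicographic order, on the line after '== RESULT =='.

Progress:
  pre ⊆ S: {at(office), open(d_lab_office)} ⊆ S  — applicable
  S \ del = {have(k2), open(d_lab_office)}
  ∪ add   = {at(lab), have(k2), open(d_lab_office)}

== RESULT ==
["at(lab)", "have(k2)", "open(d_lab_office)"]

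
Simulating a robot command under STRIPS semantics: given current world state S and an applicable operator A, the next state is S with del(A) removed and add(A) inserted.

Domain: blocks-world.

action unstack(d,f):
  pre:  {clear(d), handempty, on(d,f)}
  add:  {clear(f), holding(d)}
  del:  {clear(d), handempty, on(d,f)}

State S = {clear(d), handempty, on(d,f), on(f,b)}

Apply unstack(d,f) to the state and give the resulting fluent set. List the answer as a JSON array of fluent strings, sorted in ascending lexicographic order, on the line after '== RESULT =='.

Compute (S \ del) ∪ add:
  pre ⊆ S: {clear(d), handempty, on(d,f)} ⊆ S  — applicable
  S \ del = {on(f,b)}
  ∪ add   = {clear(f), holding(d), on(f,b)}

== RESULT ==
["clear(f)", "holding(d)", "on(f,b)"]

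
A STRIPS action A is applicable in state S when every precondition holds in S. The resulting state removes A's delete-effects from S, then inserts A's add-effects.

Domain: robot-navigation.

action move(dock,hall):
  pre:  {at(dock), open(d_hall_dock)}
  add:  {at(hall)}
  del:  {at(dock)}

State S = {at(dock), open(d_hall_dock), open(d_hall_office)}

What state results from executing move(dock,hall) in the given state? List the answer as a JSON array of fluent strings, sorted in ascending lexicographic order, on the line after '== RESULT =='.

Progress:
  pre ⊆ S: {at(dock), open(d_hall_dock)} ⊆ S  — applicable
  S \ del = {open(d_hall_dock), open(d_hall_office)}
  ∪ add   = {at(hall), open(d_hall_dock), open(d_hall_office)}

== RESULT ==
["at(hall)", "open(d_hall_dock)", "open(d_hall_office)"]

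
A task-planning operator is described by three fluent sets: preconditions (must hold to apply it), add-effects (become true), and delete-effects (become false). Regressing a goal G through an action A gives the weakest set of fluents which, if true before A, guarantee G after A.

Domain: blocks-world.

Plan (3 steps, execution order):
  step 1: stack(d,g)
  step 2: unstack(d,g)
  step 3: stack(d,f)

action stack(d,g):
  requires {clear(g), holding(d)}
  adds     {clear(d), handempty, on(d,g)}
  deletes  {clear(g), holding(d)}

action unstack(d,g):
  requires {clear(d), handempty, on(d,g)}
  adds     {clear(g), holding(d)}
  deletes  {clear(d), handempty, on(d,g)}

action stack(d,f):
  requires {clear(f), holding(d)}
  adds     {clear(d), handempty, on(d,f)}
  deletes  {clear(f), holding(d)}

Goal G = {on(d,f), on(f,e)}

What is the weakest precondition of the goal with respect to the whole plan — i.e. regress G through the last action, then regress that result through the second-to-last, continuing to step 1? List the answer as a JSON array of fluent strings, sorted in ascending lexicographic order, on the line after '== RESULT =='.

Work backward from the goal:
  through step 3 (stack(d,f)): drop {on(d,f)}, keep {on(f,e)}, require {clear(f), holding(d)}
    → {clear(f), holding(d), on(f,e)}
  through step 2 (unstack(d,g)): drop {holding(d)}, keep {clear(f), on(f,e)}, require {clear(d), handempty, on(d,g)}
    → {clear(d), clear(f), handempty, on(d,g), on(f,e)}
  through step 1 (stack(d,g)): drop {clear(d), handempty, on(d,g)}, keep {clear(f), on(f,e)}, require {clear(g), holding(d)}
    → {clear(f), clear(g), holding(d), on(f,e)}

== RESULT ==
["clear(f)", "clear(g)", "holding(d)", "on(f,e)"]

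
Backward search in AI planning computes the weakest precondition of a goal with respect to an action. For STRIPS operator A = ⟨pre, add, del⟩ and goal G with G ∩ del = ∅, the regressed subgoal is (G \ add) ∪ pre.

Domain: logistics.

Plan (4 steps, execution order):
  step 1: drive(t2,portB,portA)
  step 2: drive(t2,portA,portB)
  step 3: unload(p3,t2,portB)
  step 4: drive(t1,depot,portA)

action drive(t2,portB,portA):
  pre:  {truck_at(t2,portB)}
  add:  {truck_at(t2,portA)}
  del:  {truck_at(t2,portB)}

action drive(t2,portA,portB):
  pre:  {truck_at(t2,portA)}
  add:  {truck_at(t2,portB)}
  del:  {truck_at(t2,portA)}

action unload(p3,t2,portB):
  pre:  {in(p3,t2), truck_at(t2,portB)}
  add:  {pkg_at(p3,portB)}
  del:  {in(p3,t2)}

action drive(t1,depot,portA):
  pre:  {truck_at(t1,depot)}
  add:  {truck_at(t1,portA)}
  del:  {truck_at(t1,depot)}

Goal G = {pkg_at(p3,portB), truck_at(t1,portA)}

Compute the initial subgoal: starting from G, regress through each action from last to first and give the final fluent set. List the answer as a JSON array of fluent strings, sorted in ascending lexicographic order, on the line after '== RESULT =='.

Work backward from the goal:
  through step 4 (drive(t1,depot,portA)): drop {truck_at(t1,portA)}, keep {pkg_at(p3,portB)}, require {truck_at(t1,depot)}
    → {pkg_at(p3,portB), truck_at(t1,depot)}
  through step 3 (unload(p3,t2,portB)): drop {pkg_at(p3,portB)}, keep {truck_at(t1,depot)}, require {in(p3,t2), truck_at(t2,portB)}
    → {in(p3,t2), truck_at(t1,depot), truck_at(t2,portB)}
  through step 2 (drive(t2,portA,portB)): drop {truck_at(t2,portB)}, keep {in(p3,t2), truck_at(t1,depot)}, require {truck_at(t2,portA)}
    → {in(p3,t2), truck_at(t1,depot), truck_at(t2,portA)}
  through step 1 (drive(t2,portB,portA)): drop {truck_at(t2,portA)}, keep {in(p3,t2), truck_at(t1,depot)}, require {truck_at(t2,portB)}
    → {in(p3,t2), truck_at(t1,depot), truck_at(t2,portB)}

== RESULT ==
["in(p3,t2)", "truck_at(t1,depot)", "truck_at(t2,portB)"]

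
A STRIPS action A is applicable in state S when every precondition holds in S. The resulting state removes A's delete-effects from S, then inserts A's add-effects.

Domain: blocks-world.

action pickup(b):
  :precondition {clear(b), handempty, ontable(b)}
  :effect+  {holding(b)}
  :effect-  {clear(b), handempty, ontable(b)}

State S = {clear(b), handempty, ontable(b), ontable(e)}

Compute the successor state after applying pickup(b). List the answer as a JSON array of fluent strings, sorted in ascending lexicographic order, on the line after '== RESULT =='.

Compute (S \ del) ∪ add:
  pre ⊆ S: {clear(b), handempty, ontable(b)} ⊆ S  — applicable
  S \ del = {ontable(e)}
  ∪ add   = {holding(b), ontable(e)}

== RESULT ==
["holding(b)", "ontable(e)"]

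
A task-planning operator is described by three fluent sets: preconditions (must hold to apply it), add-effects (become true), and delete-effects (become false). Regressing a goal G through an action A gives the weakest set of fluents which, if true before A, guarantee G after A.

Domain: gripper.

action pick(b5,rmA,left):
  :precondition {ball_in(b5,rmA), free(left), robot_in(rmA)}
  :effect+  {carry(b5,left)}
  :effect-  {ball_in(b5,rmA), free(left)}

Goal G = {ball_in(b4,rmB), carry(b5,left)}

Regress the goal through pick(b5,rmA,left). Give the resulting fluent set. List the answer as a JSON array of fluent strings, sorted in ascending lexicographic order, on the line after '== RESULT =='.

Compute (G \ add) ∪ pre:
  G ∩ del = {}  (empty — regression defined)
  G \ add = {ball_in(b4,rmB), carry(b5,left)} \ {carry(b5,left)} = {ball_in(b4,rmB)}
  ∪ pre   = {ball_in(b4,rmB)} ∪ {ball_in(b5,rmA), free(left), robot_in(rmA)}
          = {ball_in(b4,rmB), ball_in(b5,rmA), free(left), robot_in(rmA)}

== RESULT ==
["ball_in(b4,rmB)", "ball_in(b5,rmA)", "free(left)", "robot_in(rmA)"]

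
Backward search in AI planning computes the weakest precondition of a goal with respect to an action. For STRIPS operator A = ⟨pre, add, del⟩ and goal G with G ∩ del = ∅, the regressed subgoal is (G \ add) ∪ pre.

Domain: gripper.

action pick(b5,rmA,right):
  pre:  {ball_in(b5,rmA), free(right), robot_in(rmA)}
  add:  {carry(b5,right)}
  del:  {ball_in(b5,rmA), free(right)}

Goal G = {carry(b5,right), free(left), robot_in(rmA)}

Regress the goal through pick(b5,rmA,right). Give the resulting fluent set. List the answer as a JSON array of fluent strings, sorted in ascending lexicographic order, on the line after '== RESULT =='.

Compute (G \ add) ∪ pre:
  G ∩ del = {}  (empty — regression defined)
  G \ add = {carry(b5,right), free(left), robot_in(rmA)} \ {carry(b5,right)} = {free(left), robot_in(rmA)}
  ∪ pre   = {free(left), robot_in(rmA)} ∪ {ball_in(b5,rmA), free(right), robot_in(rmA)}
          = {ball_in(b5,rmA), free(left), free(right), robot_in(rmA)}

== RESULT ==
["ball_in(b5,rmA)", "free(left)", "free(right)", "robot_in(rmA)"]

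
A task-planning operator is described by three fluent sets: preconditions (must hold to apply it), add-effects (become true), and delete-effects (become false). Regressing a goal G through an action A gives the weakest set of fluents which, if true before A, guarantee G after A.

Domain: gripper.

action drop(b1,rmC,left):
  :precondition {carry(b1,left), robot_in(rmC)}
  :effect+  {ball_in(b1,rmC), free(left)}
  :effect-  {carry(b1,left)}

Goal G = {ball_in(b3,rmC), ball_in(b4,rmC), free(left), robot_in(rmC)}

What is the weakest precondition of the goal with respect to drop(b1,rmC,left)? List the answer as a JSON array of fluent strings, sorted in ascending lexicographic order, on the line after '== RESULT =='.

Compute (G \ add) ∪ pre:
  G ∩ del = {}  (empty — regression defined)
  G \ add = {ball_in(b3,rmC), ball_in(b4,rmC), free(left), robot_in(rmC)} \ {ball_in(b1,rmC), free(left)} = {ball_in(b3,rmC), ball_in(b4,rmC), robot_in(rmC)}
  ∪ pre   = {ball_in(b3,rmC), ball_in(b4,rmC), robot_in(rmC)} ∪ {carry(b1,left), robot_in(rmC)}
          = {ball_in(b3,rmC), ball_in(b4,rmC), carry(b1,left), robot_in(rmC)}

== RESULT ==
["ball_in(b3,rmC)", "ball_in(b4,rmC)", "carry(b1,left)", "robot_in(rmC)"]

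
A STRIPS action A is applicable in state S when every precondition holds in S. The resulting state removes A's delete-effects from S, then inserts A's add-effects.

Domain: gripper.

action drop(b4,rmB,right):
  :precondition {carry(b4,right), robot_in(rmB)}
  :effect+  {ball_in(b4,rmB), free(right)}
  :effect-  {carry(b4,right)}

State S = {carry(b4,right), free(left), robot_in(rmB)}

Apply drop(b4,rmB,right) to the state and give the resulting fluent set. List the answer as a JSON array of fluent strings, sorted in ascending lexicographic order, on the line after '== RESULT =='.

Compute (S \ del) ∪ add:
  pre ⊆ S: {carry(b4,right), robot_in(rmB)} ⊆ S  — applicable
  S \ del = {free(left), robot_in(rmB)}
  ∪ add   = {ball_in(b4,rmB), free(left), free(right), robot_in(rmB)}

== RESULT ==
["ball_in(b4,rmB)", "free(left)", "free(right)", "robot_in(rmB)"]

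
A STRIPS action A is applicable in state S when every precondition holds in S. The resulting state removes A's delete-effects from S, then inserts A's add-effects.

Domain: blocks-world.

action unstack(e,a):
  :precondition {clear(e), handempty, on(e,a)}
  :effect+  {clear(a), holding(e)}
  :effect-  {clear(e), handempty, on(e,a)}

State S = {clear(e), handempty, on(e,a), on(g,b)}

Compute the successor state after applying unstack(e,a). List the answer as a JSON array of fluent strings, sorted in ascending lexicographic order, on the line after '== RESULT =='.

Compute (S \ del) ∪ add:
  pre ⊆ S: {clear(e), handempty, on(e,a)} ⊆ S  — applicable
  S \ del = {on(g,b)}
  ∪ add   = {clear(a), holding(e), on(g,b)}

== RESULT ==
["clear(a)", "holding(e)", "on(g,b)"]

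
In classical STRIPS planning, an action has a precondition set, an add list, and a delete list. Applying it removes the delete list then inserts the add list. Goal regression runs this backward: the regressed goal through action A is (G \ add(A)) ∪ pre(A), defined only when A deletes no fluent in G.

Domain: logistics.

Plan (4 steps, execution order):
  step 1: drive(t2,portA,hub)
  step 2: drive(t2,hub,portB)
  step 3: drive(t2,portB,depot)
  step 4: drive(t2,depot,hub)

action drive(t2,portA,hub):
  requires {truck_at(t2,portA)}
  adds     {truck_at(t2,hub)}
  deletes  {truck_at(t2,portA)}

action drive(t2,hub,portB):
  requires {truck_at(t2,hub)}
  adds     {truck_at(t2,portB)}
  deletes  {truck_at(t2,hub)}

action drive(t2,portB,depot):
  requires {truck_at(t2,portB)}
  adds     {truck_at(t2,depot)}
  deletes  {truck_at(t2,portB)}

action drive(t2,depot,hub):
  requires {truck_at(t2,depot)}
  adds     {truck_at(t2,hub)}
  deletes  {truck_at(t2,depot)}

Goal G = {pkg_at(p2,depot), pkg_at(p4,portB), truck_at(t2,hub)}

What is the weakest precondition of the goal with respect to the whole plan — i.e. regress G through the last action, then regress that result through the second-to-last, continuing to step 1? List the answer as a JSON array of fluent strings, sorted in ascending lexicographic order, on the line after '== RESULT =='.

Regress step by step:
  through step 4 (drive(t2,depot,hub)): drop {truck_at(t2,hub)}, keep {pkg_at(p2,depot), pkg_at(p4,portB)}, require {truck_at(t2,depot)}
    → {pkg_at(p2,depot), pkg_at(p4,portB), truck_at(t2,depot)}
  through step 3 (drive(t2,portB,depot)): drop {truck_at(t2,depot)}, keep {pkg_at(p2,depot), pkg_at(p4,portB)}, require {truck_at(t2,portB)}
    → {pkg_at(p2,depot), pkg_at(p4,portB), truck_at(t2,portB)}
  through step 2 (drive(t2,hub,portB)): drop {truck_at(t2,portB)}, keep {pkg_at(p2,depot), pkg_at(p4,portB)}, require {truck_at(t2,hub)}
    → {pkg_at(p2,depot), pkg_at(p4,portB), truck_at(t2,hub)}
  through step 1 (drive(t2,portA,hub)): drop {truck_at(t2,hub)}, keep {pkg_at(p2,depot), pkg_at(p4,portB)}, require {truck_at(t2,portA)}
    → {pkg_at(p2,depot), pkg_at(p4,portB), truck_at(t2,portA)}

== RESULT ==
["pkg_at(p2,depot)", "pkg_at(p4,portB)", "truck_at(t2,portA)"]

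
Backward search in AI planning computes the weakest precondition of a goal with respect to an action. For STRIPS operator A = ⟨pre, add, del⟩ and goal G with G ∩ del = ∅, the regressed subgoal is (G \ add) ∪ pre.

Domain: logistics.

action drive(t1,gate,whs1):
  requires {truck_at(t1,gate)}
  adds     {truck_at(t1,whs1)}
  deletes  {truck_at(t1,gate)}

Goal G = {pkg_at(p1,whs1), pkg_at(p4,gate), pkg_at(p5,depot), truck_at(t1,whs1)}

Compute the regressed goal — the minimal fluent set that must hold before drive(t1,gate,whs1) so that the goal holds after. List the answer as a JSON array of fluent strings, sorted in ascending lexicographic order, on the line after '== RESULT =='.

Regress:
  G ∩ del = {}  (empty — regression defined)
  G \ add = {pkg_at(p1,whs1), pkg_at(p4,gate), pkg_at(p5,depot), truck_at(t1,whs1)} \ {truck_at(t1,whs1)} = {pkg_at(p1,whs1), pkg_at(p4,gate), pkg_at(p5,depot)}
  ∪ pre   = {pkg_at(p1,whs1), pkg_at(p4,gate), pkg_at(p5,depot)} ∪ {truck_at(t1,gate)}
          = {pkg_at(p1,whs1), pkg_at(p4,gate), pkg_at(p5,depot), truck_at(t1,gate)}

== RESULT ==
["pkg_at(p1,whs1)", "pkg_at(p4,gate)", "pkg_at(p5,depot)", "truck_at(t1,gate)"]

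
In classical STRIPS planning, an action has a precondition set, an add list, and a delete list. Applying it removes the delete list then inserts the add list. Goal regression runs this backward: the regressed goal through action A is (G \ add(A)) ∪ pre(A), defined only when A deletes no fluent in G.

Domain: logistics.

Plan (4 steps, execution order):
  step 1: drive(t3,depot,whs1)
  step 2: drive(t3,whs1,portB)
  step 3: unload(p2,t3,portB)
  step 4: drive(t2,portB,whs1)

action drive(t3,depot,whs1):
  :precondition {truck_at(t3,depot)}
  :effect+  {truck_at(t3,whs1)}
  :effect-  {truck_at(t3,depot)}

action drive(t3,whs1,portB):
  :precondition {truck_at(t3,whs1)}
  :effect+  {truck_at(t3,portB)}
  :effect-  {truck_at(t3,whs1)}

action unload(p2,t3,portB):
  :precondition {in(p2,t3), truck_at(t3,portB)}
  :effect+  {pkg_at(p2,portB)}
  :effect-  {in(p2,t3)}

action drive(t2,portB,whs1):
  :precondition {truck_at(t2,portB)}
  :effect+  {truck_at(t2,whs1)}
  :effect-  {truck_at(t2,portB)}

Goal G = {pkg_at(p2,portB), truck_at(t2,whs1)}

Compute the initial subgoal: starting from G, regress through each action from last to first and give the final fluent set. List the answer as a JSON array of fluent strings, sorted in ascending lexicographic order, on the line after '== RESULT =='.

Regress step by step:
  through step 4 (drive(t2,portB,whs1)): drop {truck_at(t2,whs1)}, keep {pkg_at(p2,portB)}, require {truck_at(t2,portB)}
    → {pkg_at(p2,portB), truck_at(t2,portB)}
  through step 3 (unload(p2,t3,portB)): drop {pkg_at(p2,portB)}, keep {truck_at(t2,portB)}, require {in(p2,t3), truck_at(t3,portB)}
    → {in(p2,t3), truck_at(t2,portB), truck_at(t3,portB)}
  through step 2 (drive(t3,whs1,portB)): drop {truck_at(t3,portB)}, keep {in(p2,t3), truck_at(t2,portB)}, require {truck_at(t3,whs1)}
    → {in(p2,t3), truck_at(t2,portB), truck_at(t3,whs1)}
  through step 1 (drive(t3,depot,whs1)): drop {truck_at(t3,whs1)}, keep {in(p2,t3), truck_at(t2,portB)}, require {truck_at(t3,depot)}
    → {in(p2,t3), truck_at(t2,portB), truck_at(t3,depot)}

== RESULT ==
["in(p2,t3)", "truck_at(t2,portB)", "truck_at(t3,depot)"]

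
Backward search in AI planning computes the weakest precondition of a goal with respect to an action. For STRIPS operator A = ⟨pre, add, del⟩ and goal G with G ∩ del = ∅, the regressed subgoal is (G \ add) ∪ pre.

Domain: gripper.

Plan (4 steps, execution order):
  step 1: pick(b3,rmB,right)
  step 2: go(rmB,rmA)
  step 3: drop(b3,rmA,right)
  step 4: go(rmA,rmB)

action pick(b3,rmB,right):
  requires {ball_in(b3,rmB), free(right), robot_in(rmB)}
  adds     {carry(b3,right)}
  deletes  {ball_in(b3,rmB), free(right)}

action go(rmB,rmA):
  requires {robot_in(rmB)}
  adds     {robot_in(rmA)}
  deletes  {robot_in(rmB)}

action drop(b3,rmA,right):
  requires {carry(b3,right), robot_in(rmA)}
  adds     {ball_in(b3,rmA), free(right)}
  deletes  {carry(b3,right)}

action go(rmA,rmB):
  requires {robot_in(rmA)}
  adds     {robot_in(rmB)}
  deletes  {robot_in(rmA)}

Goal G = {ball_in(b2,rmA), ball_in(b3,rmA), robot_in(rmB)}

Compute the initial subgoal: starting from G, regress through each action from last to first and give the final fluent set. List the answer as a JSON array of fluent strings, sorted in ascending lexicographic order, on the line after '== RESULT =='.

Work backward from the goal:
  through step 4 (go(rmA,rmB)): drop {robot_in(rmB)}, keep {ball_in(b2,rmA), ball_in(b3,rmA)}, require {robot_in(rmA)}
    → {ball_in(b2,rmA), ball_in(b3,rmA), robot_in(rmA)}
  through step 3 (drop(b3,rmA,right)): drop {ball_in(b3,rmA)}, keep {ball_in(b2,rmA), robot_in(rmA)}, require {carry(b3,right), robot_in(rmA)}
    → {ball_in(b2,rmA), carry(b3,right), robot_in(rmA)}
  through step 2 (go(rmB,rmA)): drop {robot_in(rmA)}, keep {ball_in(b2,rmA), carry(b3,right)}, require {robot_in(rmB)}
    → {ball_in(b2,rmA), carry(b3,right), robot_in(rmB)}
  through step 1 (pick(b3,rmB,right)): drop {carry(b3,right)}, keep {ball_in(b2,rmA), robot_in(rmB)}, require {ball_in(b3,rmB), free(right), robot_in(rmB)}
    → {ball_in(b2,rmA), ball_in(b3,rmB), free(right), robot_in(rmB)}

== RESULT ==
["ball_in(b2,rmA)", "ball_in(b3,rmB)", "free(right)", "robot_in(rmB)"]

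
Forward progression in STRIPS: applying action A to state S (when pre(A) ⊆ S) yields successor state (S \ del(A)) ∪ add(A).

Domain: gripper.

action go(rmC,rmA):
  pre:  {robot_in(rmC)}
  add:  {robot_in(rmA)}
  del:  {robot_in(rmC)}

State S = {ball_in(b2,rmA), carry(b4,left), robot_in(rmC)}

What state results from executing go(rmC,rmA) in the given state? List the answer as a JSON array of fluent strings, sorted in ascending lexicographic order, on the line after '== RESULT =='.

Progress:
  pre ⊆ S: {robot_in(rmC)} ⊆ S  — applicable
  S \ del = {ball_in(b2,rmA), carry(b4,left)}
  ∪ add   = {ball_in(b2,rmA), carry(b4,left), robot_in(rmA)}

== RESULT ==
["ball_in(b2,rmA)", "carry(b4,left)", "robot_in(rmA)"]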